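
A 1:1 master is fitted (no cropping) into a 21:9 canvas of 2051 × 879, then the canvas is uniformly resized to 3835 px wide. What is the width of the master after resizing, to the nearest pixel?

1644 px

Fitted into 2051×879, the master spans the height; its width is 879 × 1/1 ≈ 879.00 px.
Resizing to 3835 px wide multiplies everything by 1.8698: 879.00 → 1643.57 px.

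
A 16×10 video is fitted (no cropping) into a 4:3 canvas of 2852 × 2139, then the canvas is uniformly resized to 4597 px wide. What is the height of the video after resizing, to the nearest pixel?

At 2852×2139 the video is width-limited, so height = 2852 × 10/16 ≈ 1782.50 px.
The frame scales by 4597/2852 = 1.6119; 1782.50 × 1.6119 ≈ 2873.12 px.

2873 px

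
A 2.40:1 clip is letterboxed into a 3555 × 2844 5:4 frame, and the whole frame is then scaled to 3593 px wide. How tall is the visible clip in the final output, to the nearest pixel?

1497 px

Fitted into 3555×2844, the clip spans the width; its height is 3555 / 2.400 ≈ 1481.25 px.
Resizing to 3593 px wide multiplies everything by 1.0107: 1481.25 → 1497.08 px.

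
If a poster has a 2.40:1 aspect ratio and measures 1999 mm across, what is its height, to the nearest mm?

833 mm

Height = 1999 / 2.400 = 832.92.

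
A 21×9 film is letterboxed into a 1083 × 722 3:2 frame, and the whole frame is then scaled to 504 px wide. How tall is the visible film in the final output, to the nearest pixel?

Fitted into 1083×722, the film spans the width; its height is 1083 × 9/21 ≈ 464.14 px.
Scaling 1083 → 504 is ×0.4654, so the height becomes 464.14 × 0.4654 ≈ 216.00 px.

216 px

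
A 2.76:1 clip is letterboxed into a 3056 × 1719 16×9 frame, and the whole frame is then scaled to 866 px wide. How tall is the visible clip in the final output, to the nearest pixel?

Fitted into 3056×1719, the clip spans the width; its height is 3056 / 2.760 ≈ 1107.25 px.
The frame scales by 866/3056 = 0.2834; 1107.25 × 0.2834 ≈ 313.77 px.

314 px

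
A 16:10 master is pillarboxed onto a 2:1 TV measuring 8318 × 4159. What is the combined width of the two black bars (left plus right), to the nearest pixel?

1664 px

16:10 is narrower than 2:1, so it spans the full height.
The master is 4159 × 16/10 ≈ 6654.40 px wide.
Black = 8318 − 6654.40 = 1663.60 px.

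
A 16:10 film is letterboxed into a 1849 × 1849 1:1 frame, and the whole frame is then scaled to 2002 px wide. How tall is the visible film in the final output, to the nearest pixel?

1251 px

At 1849×1849 the film is width-limited, so height = 1849 × 10/16 ≈ 1155.62 px.
Resizing to 2002 px wide multiplies everything by 1.0827: 1155.62 → 1251.25 px.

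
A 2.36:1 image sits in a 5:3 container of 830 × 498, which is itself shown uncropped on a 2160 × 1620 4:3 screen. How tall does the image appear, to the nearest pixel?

915 px

First fit — 2.36:1 into 830×498 spans the width: 830.00 × 351.69.
5:3 in 2160×1620: fills the width, so the intermediate becomes 2160.00 × 1296.00 — a scale of ×2.6024.
Applying the same ×2.6024: 351.69 → 915.25.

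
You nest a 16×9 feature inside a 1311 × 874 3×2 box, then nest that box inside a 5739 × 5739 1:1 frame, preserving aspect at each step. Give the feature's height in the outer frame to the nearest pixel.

3228 px

16×9 in 1311×874: fills the width, so the feature is 1311.00 × 737.44.
The 3×2 canvas is width-limited in 5739×5739, giving 5739.00 × 3826.00; scale factor 4.3776.
So the feature's height is 737.44 × 4.3776 ≈ 3228.19.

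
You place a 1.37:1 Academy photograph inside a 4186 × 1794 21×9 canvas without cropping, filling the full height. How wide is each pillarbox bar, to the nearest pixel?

The photograph is 1794 × 1.370 ≈ 2457.78 px wide.
4186 − 2457.78 = 1728.22 px of bars (864.11 each).

864 px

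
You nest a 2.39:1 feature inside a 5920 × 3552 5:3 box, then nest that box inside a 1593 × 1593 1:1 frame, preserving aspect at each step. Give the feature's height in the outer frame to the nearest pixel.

2.39:1 in 5920×3552: fills the width, so the feature is 5920.00 × 2476.99.
Second fit — the 5:3 canvas into 1593×1593 spans the width: 1593.00 × 955.80 (×0.2691 from 5920×3552).
The feature scales with it: height 2476.99 × 0.2691 ≈ 666.53.

667 px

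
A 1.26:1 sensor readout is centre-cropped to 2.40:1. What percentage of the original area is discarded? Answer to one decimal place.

47.5%

The width stays; only height is cut (since 2.40:1 is wider than 1.26:1).
Area ratio = (1.260)/(2.400) = 52.50%; the remaining 47.50% is cropped out.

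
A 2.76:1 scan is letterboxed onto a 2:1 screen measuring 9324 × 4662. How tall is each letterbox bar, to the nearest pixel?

642 px

2.76:1 is wider than 2:1, so it spans the full width.
The scan is 9324 / 2.760 ≈ 3378.26 px tall.
4662 − 3378.26 = 1283.74 px of bars (641.87 each).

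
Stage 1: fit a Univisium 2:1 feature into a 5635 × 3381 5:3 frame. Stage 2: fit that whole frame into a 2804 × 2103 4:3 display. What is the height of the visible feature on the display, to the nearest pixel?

First fit — Univisium 2:1 into 5635×3381 spans the width: 5635.00 × 2817.50.
Second fit — the 5:3 canvas into 2804×2103 spans the width: 2804.00 × 1682.40 (×0.4976 from 5635×3381).
Applying the same ×0.4976: 2817.50 → 1402.00.

1402 px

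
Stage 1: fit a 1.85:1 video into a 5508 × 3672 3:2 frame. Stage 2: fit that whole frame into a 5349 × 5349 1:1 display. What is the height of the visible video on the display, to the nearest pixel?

1.85:1 in 5508×3672: fills the width, so the video is 5508.00 × 2977.30.
Second fit — the 3:2 canvas into 5349×5349 spans the width: 5349.00 × 3566.00 (×0.9711 from 5508×3672).
The video scales with it: height 2977.30 × 0.9711 ≈ 2891.35.

2891 px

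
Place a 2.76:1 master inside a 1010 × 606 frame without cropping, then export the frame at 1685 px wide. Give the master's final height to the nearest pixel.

Fitted into 1010×606, the master spans the width; its height is 1010 / 2.760 ≈ 365.94 px.
Resizing to 1685 px wide multiplies everything by 1.6683: 365.94 → 610.51 px.

611 px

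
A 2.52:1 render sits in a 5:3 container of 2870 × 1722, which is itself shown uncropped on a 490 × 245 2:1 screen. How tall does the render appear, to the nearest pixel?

Inside the 2870×1722 canvas the render is width-limited at 2870.00 × 1138.89.
5:3 in 490×245: fills the height, so the intermediate becomes 408.33 × 245.00 — a scale of ×0.1423.
So the render's height is 1138.89 × 0.1423 ≈ 162.04.

162 px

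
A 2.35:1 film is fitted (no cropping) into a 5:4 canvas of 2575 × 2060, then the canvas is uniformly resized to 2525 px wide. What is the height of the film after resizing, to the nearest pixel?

1074 px

In the 2575×2060 frame the film fills the width: height = 2575 / 2.350 ≈ 1095.74 px.
Resizing to 2525 px wide multiplies everything by 0.9806: 1095.74 → 1074.47 px.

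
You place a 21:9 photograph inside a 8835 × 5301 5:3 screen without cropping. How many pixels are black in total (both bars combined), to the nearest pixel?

21:9 is wider than 5:3, so it spans the full width.
The photograph is 8835 × 9/21 ≈ 3786.4286 px tall.
Black = 5301 − 3786.4286 = 1514.5714 px.
That's 1514.5714 × 8835 ≈ 13381239 black pixels.

13381239 pixels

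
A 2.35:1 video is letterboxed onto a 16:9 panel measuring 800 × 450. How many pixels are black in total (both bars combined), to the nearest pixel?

2.35:1 is wider than 16:9, so it spans the full width.
The video is 800 / 2.350 ≈ 340.4255 px tall.
Leftover height: 450 − 340.4255 = 109.5745 px.
Bar area = 109.5745 × 800 ≈ 87660 px.

87660 pixels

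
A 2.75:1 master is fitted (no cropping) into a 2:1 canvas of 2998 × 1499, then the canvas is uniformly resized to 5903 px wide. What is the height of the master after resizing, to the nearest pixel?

2147 px

Fitted into 2998×1499, the master spans the width; its height is 2998 / 2.750 ≈ 1090.18 px.
The frame scales by 5903/2998 = 1.9690; 1090.18 × 1.9690 ≈ 2146.55 px.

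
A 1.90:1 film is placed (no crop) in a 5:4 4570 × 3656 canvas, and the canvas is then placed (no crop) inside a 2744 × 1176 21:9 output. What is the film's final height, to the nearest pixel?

Inside the 4570×3656 canvas the film is width-limited at 4570.00 × 2405.26.
5:4 in 2744×1176: fills the height, so the intermediate becomes 1470.00 × 1176.00 — a scale of ×0.3217.
Applying the same ×0.3217: 2405.26 → 773.68.

774 px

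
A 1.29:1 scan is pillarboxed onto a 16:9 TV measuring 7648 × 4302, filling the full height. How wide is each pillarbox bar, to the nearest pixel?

1049 px

Content width = 4302 × 1.290 ≈ 5549.58 px.
7648 − 5549.58 = 2098.42 px of bars (1049.21 each).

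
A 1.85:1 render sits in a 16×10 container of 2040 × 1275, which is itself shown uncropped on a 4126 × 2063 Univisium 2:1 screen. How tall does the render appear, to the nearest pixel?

1.85:1 in 2040×1275: fills the width, so the render is 2040.00 × 1102.70.
16×10 in 4126×2063: fills the height, so the intermediate becomes 3300.80 × 2063.00 — a scale of ×1.6180.
Applying the same ×1.6180: 1102.70 → 1784.22.

1784 px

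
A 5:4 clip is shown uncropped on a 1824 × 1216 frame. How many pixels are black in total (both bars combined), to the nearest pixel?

369664 pixels

5:4 (1.250) < 3:2 (1.500), so the clip fills the height.
The clip is 1216 × 5/4 ≈ 1520.0000 px wide.
1824 − 1520.0000 = 304.0000 px of bars.
Across the 1216-px span: 304.0000 × 1216 ≈ 369664 px.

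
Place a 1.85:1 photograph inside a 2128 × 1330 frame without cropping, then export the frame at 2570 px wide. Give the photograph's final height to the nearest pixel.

1389 px

In the 2128×1330 frame the photograph fills the width: height = 2128 / 1.850 ≈ 1150.27 px.
Scaling 2128 → 2570 is ×1.2077, so the height becomes 1150.27 × 1.2077 ≈ 1389.19 px.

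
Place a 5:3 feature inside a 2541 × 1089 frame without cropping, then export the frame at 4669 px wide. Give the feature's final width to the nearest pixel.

3335 px

At 2541×1089 the feature is height-limited, so width = 1089 × 5/3 ≈ 1815.00 px.
The frame scales by 4669/2541 = 1.8375; 1815.00 × 1.8375 ≈ 3335.00 px.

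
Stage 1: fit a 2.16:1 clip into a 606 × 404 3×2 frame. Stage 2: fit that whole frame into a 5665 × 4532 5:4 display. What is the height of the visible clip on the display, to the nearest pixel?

2623 px

First fit — 2.16:1 into 606×404 spans the width: 606.00 × 280.56.
3×2 in 5665×4532: fills the width, so the intermediate becomes 5665.00 × 3776.67 — a scale of ×9.3482.
So the clip's height is 280.56 × 9.3482 ≈ 2622.69.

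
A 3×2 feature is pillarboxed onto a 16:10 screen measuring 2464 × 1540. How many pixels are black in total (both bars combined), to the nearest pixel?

Since 1.500 < 1.600, the feature is height-limited.
That makes the image 2310.0000 px wide (1540 × 3/2).
Black = 2464 − 2310.0000 = 154.0000 px.
That's 154.0000 × 1540 ≈ 237160 black pixels.

237160 pixels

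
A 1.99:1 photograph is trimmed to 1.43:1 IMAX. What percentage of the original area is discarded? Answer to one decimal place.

28.1%

1.43:1 IMAX is narrower than 1.99:1, so the crop keeps the full height and trims the width.
Area ratio = (1.430)/(1.990) = 71.86%; the remaining 28.14% is cropped out.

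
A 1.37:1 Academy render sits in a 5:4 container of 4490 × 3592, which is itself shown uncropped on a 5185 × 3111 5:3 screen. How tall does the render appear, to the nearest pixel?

Inside the 4490×3592 canvas the render is width-limited at 4490.00 × 3277.37.
The 5:4 canvas is height-limited in 5185×3111, giving 3888.75 × 3111.00; scale factor 0.8661.
Applying the same ×0.8661: 3277.37 → 2838.50.

2839 px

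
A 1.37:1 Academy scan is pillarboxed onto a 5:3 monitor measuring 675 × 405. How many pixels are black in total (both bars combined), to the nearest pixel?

Since 1.370 < 1.667, the scan is height-limited.
Content width = 405 × 1.370 ≈ 554.8500 px.
Leftover width: 675 − 554.8500 = 120.1500 px.
That's 120.1500 × 405 ≈ 48661 black pixels.

48661 pixels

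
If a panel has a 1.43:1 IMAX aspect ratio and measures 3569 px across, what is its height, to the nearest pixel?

2496 px

3569 / 1.430 = 2495.80.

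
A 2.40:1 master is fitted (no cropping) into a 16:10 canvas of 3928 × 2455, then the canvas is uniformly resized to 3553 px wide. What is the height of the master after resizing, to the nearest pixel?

1480 px

At 3928×2455 the master is width-limited, so height = 3928 / 2.400 ≈ 1636.67 px.
Resizing to 3553 px wide multiplies everything by 0.9045: 1636.67 → 1480.42 px.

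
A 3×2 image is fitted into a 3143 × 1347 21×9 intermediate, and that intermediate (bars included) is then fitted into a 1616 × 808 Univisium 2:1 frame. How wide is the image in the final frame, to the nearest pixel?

1039 px

Inside the 3143×1347 canvas the image is height-limited at 2020.50 × 1347.00.
The 21×9 canvas is width-limited in 1616×808, giving 1616.00 × 692.57; scale factor 0.5142.
Applying the same ×0.5142: 2020.50 → 1038.86.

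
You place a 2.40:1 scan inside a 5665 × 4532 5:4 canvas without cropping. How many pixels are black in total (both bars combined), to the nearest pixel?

Since 2.400 > 1.250, the scan is width-limited.
The scan is 5665 / 2.400 ≈ 2360.4167 px tall.
Leftover height: 4532 − 2360.4167 = 2171.5833 px.
Bar area = 2171.5833 × 5665 ≈ 12302020 px.

12302020 pixels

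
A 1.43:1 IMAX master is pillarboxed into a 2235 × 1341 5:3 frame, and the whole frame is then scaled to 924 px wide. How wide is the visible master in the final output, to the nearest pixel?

793 px

In the 2235×1341 frame the master fills the height: width = 1341 × 1.430 ≈ 1917.63 px.
The frame scales by 924/2235 = 0.4134; 1917.63 × 0.4134 ≈ 792.79 px.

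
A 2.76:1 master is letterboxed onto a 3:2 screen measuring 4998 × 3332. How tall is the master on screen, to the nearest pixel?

1811 px

2.76:1 is wider than 3:2, so it spans the full width.
Content height = 4998 / 2.760 ≈ 1810.87 px.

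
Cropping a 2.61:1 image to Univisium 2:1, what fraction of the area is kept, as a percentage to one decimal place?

76.6%

Going from 2.61:1 to Univisium 2:1 means cutting width while keeping height.
Fraction kept = (2.000)/(2.610) ≈ 76.63%.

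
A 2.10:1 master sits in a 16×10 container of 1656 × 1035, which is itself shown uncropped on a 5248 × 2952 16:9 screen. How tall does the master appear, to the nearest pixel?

2249 px

Inside the 1656×1035 canvas the master is width-limited at 1656.00 × 788.57.
Second fit — the 16×10 canvas into 5248×2952 spans the height: 4723.20 × 2952.00 (×2.8522 from 1656×1035).
The master scales with it: height 788.57 × 2.8522 ≈ 2249.14.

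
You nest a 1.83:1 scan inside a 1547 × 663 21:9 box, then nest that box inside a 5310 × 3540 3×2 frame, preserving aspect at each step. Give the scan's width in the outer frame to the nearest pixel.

4165 px

1.83:1 in 1547×663: fills the height, so the scan is 1213.29 × 663.00.
Second fit — the 21:9 canvas into 5310×3540 spans the width: 5310.00 × 2275.71 (×3.4324 from 1547×663).
Applying the same ×3.4324: 1213.29 → 4164.56.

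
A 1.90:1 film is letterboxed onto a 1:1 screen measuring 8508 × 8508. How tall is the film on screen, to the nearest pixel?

4478 px

1.90:1 is wider than 1:1, so it spans the full width.
The film is 8508 / 1.900 ≈ 4477.89 px tall.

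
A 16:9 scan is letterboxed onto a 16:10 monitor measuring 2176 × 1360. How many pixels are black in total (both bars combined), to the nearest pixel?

295936 pixels

Since 1.778 > 1.600, the scan is width-limited.
Content height = 2176 × 9/16 ≈ 1224.0000 px.
1360 − 1224.0000 = 136.0000 px of bars.
That's 136.0000 × 2176 ≈ 295936 black pixels.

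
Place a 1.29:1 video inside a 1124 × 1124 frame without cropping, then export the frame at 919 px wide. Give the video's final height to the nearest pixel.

712 px

In the 1124×1124 frame the video fills the width: height = 1124 / 1.290 ≈ 871.32 px.
Resizing to 919 px wide multiplies everything by 0.8176: 871.32 → 712.40 px.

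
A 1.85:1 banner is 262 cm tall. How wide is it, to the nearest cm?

262 × 1.850 = 484.70.

485 cm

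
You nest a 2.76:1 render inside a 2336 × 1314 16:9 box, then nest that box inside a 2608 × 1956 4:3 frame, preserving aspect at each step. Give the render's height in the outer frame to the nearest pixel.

945 px

2.76:1 in 2336×1314: fills the width, so the render is 2336.00 × 846.38.
The 16:9 canvas is width-limited in 2608×1956, giving 2608.00 × 1467.00; scale factor 1.1164.
The render scales with it: height 846.38 × 1.1164 ≈ 944.93.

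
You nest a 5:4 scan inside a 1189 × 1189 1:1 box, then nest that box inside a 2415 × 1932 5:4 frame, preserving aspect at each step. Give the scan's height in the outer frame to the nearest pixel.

5:4 in 1189×1189: fills the width, so the scan is 1189.00 × 951.20.
The 1:1 canvas is height-limited in 2415×1932, giving 1932.00 × 1932.00; scale factor 1.6249.
Applying the same ×1.6249: 951.20 → 1545.60.

1546 px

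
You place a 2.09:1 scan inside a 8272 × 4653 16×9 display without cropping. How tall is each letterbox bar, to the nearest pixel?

348 px

2.09:1 (2.090) > 16×9 (1.778), so the scan fills the width.
That makes the image 3957.89 px tall (8272 / 2.090).
Leftover height: 4653 − 3957.89 = 695.11 px → 347.55 each side.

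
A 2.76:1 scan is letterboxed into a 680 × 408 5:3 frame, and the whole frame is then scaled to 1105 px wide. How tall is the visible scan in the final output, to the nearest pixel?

Fitted into 680×408, the scan spans the width; its height is 680 / 2.760 ≈ 246.38 px.
The frame scales by 1105/680 = 1.6250; 246.38 × 1.6250 ≈ 400.36 px.

400 px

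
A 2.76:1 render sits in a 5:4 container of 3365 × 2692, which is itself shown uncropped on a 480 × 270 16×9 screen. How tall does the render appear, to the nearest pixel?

122 px

2.76:1 in 3365×2692: fills the width, so the render is 3365.00 × 1219.20.
The 5:4 canvas is height-limited in 480×270, giving 337.50 × 270.00; scale factor 0.1003.
Applying the same ×0.1003: 1219.20 → 122.28.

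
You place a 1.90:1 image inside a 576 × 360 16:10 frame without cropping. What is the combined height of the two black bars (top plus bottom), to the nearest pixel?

57 px

1.90:1 (1.900) > 16:10 (1.600), so the image fills the width.
Content height = 576 / 1.900 ≈ 303.16 px.
Black = 360 − 303.16 = 56.84 px.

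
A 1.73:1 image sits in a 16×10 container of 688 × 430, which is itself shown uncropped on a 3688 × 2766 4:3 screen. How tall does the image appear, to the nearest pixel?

2132 px

Inside the 688×430 canvas the image is width-limited at 688.00 × 397.69.
The 16×10 canvas is width-limited in 3688×2766, giving 3688.00 × 2305.00; scale factor 5.3605.
So the image's height is 397.69 × 5.3605 ≈ 2131.79.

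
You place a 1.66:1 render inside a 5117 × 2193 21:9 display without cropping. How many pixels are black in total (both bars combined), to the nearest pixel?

1.66:1 is narrower than 21:9, so it spans the full height.
Content width = 2193 × 1.660 ≈ 3640.3800 px.
5117 − 3640.3800 = 1476.6200 px of bars.
That's 1476.6200 × 2193 ≈ 3238228 black pixels.

3238228 pixels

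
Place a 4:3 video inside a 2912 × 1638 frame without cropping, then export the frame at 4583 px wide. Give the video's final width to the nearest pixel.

3437 px

At 2912×1638 the video is height-limited, so width = 1638 × 4/3 ≈ 2184.00 px.
The frame scales by 4583/2912 = 1.5738; 2184.00 × 1.5738 ≈ 3437.25 px.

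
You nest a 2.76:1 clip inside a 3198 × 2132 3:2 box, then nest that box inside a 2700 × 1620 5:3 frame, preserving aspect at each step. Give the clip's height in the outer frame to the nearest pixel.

Inside the 3198×2132 canvas the clip is width-limited at 3198.00 × 1158.70.
The 3:2 canvas is height-limited in 2700×1620, giving 2430.00 × 1620.00; scale factor 0.7598.
So the clip's height is 1158.70 × 0.7598 ≈ 880.43.

880 px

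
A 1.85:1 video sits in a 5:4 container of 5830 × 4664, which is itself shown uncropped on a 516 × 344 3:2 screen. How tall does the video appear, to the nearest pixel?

232 px

Inside the 5830×4664 canvas the video is width-limited at 5830.00 × 3151.35.
5:4 in 516×344: fills the height, so the intermediate becomes 430.00 × 344.00 — a scale of ×0.0738.
So the video's height is 3151.35 × 0.0738 ≈ 232.43.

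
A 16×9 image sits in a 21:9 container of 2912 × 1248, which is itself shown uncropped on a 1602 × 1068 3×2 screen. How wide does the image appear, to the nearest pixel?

1221 px

16×9 in 2912×1248: fills the height, so the image is 2218.67 × 1248.00.
Second fit — the 21:9 canvas into 1602×1068 spans the width: 1602.00 × 686.57 (×0.5501 from 2912×1248).
So the image's width is 2218.67 × 0.5501 ≈ 1220.57.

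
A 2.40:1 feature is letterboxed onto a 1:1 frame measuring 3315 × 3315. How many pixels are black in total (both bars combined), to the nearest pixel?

Since 2.400 > 1.000, the feature is width-limited.
The feature is 3315 / 2.400 ≈ 1381.2500 px tall.
3315 − 1381.2500 = 1933.7500 px of bars.
That's 1933.7500 × 3315 ≈ 6410381 black pixels.

6410381 pixels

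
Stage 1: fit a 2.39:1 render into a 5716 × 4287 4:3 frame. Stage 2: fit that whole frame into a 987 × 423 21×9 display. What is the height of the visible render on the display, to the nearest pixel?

236 px

2.39:1 in 5716×4287: fills the width, so the render is 5716.00 × 2391.63.
4:3 in 987×423: fills the height, so the intermediate becomes 564.00 × 423.00 — a scale of ×0.0987.
Applying the same ×0.0987: 2391.63 → 235.98.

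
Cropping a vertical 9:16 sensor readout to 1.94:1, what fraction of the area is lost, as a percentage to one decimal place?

71.0%

1.94:1 is wider than vertical 9:16, so the crop keeps the full width and trims the height.
(0.562)/(1.940) ≈ 0.290 of the area survives, leaving 71.01% discarded.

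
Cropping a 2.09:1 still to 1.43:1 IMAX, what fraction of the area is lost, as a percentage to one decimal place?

1.43:1 IMAX is narrower than 2.09:1, so the crop keeps the full height and trims the width.
Area ratio = (1.430)/(2.090) = 68.42%; the remaining 31.58% is cropped out.

31.6%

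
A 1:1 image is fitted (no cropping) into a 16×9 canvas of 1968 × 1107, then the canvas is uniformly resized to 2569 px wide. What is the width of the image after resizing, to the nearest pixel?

1445 px

Fitted into 1968×1107, the image spans the height; its width is 1107 × 1/1 ≈ 1107.00 px.
The frame scales by 2569/1968 = 1.3054; 1107.00 × 1.3054 ≈ 1445.06 px.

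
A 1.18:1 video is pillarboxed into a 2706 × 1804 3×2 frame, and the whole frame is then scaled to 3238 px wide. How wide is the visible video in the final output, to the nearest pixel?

2547 px

Fitted into 2706×1804, the video spans the height; its width is 1804 × 1.180 ≈ 2128.72 px.
Scaling 2706 → 3238 is ×1.1966, so the width becomes 2128.72 × 1.1966 ≈ 2547.23 px.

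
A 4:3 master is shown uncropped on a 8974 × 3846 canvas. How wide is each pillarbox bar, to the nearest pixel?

Since 1.333 < 2.333, the master is height-limited.
That makes the image 5128.00 px wide (3846 × 4/3).
Leftover width: 8974 − 5128.00 = 3846.00 px → 1923.00 each side.

1923 px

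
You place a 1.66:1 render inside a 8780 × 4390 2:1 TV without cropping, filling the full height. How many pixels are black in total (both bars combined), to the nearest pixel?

The render is 4390 × 1.660 ≈ 7287.4000 px wide.
Black = 8780 − 7287.4000 = 1492.6000 px.
That's 1492.6000 × 4390 ≈ 6552514 black pixels.

6552514 pixels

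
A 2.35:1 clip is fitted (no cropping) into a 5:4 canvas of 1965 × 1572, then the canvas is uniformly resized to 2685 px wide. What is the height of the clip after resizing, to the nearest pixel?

1143 px

At 1965×1572 the clip is width-limited, so height = 1965 / 2.350 ≈ 836.17 px.
Resizing to 2685 px wide multiplies everything by 1.3664: 836.17 → 1142.55 px.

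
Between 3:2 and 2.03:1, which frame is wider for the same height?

2.03:1

3:2 = 1.5 and 2.03; 2.03 > 1.5.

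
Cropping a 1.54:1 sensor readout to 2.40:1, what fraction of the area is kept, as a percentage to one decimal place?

Going from 1.54:1 to 2.40:1 means cutting height while keeping width.
(1.540)/(2.400) ≈ 0.642 of the area survives.

64.2%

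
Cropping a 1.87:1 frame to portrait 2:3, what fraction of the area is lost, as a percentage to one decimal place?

Going from 1.87:1 to portrait 2:3 means cutting width while keeping height.
(0.667)/(1.870) ≈ 0.357 of the area survives, leaving 64.35% discarded.

64.3%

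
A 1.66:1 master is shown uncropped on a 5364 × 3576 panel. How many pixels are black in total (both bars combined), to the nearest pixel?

1.66:1 is wider than 3:2, so it spans the full width.
The master is 5364 / 1.660 ≈ 3231.3253 px tall.
3576 − 3231.3253 = 344.6747 px of bars.
Across the 5364-px span: 344.6747 × 5364 ≈ 1848835 px.

1848835 pixels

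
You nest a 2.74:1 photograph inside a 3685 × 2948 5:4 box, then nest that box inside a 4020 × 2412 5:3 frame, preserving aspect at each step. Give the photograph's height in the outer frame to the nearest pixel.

First fit — 2.74:1 into 3685×2948 spans the width: 3685.00 × 1344.89.
5:4 in 4020×2412: fills the height, so the intermediate becomes 3015.00 × 2412.00 — a scale of ×0.8182.
So the photograph's height is 1344.89 × 0.8182 ≈ 1100.36.

1100 px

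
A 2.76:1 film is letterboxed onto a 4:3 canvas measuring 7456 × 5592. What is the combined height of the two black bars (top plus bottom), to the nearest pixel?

2891 px

Since 2.760 > 1.333, the film is width-limited.
That makes the image 2701.45 px tall (7456 / 2.760).
Leftover height: 5592 − 2701.45 = 2890.55 px.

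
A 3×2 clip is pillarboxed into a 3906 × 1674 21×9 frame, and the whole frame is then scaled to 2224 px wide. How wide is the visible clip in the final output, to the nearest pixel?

In the 3906×1674 frame the clip fills the height: width = 1674 × 3/2 ≈ 2511.00 px.
Scaling 3906 → 2224 is ×0.5694, so the width becomes 2511.00 × 0.5694 ≈ 1429.71 px.

1430 px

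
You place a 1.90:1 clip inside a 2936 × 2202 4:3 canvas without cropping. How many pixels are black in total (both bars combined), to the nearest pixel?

1928179 pixels

Since 1.900 > 1.333, the clip is width-limited.
Content height = 2936 / 1.900 ≈ 1545.2632 px.
Black = 2202 − 1545.2632 = 656.7368 px.
Across the 2936-px span: 656.7368 × 2936 ≈ 1928179 px.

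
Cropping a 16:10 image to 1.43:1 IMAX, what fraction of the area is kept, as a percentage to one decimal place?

1.43:1 IMAX is narrower than 16:10, so the crop keeps the full height and trims the width.
Area ratio = (1.430)/(1.600) = 89.38% retained.

89.4%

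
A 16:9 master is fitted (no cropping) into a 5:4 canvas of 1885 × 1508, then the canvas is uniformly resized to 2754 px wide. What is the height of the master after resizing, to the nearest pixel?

1549 px

At 1885×1508 the master is width-limited, so height = 1885 × 9/16 ≈ 1060.31 px.
Scaling 1885 → 2754 is ×1.4610, so the height becomes 1060.31 × 1.4610 ≈ 1549.12 px.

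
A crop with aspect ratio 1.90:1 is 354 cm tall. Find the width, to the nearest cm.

354 × 1.900 = 672.60.

673 cm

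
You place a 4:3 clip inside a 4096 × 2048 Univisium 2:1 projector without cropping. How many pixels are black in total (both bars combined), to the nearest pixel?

2796203 pixels

4:3 is narrower than Univisium 2:1, so it spans the full height.
The clip is 2048 × 4/3 ≈ 2730.6667 px wide.
Black = 4096 − 2730.6667 = 1365.3333 px.
That's 1365.3333 × 2048 ≈ 2796203 black pixels.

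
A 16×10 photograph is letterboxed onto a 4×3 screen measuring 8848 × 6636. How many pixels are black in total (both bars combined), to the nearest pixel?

Since 1.600 > 1.333, the photograph is width-limited.
Content height = 8848 × 10/16 ≈ 5530.0000 px.
6636 − 5530.0000 = 1106.0000 px of bars.
That's 1106.0000 × 8848 ≈ 9785888 black pixels.

9785888 pixels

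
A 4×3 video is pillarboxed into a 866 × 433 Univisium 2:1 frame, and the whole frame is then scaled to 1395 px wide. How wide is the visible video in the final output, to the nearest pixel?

Fitted into 866×433, the video spans the height; its width is 433 × 4/3 ≈ 577.33 px.
Scaling 866 → 1395 is ×1.6109, so the width becomes 577.33 × 1.6109 ≈ 930.00 px.

930 px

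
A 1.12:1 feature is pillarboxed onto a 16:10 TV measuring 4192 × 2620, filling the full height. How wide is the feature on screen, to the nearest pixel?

That makes the image 2934.40 px wide (2620 × 1.120).

2934 px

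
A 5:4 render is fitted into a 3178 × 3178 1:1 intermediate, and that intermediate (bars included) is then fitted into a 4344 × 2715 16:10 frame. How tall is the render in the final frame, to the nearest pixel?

First fit — 5:4 into 3178×3178 spans the width: 3178.00 × 2542.40.
The 1:1 canvas is height-limited in 4344×2715, giving 2715.00 × 2715.00; scale factor 0.8543.
Applying the same ×0.8543: 2542.40 → 2172.00.

2172 px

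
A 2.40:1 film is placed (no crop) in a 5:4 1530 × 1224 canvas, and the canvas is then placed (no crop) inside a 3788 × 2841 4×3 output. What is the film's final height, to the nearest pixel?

2.40:1 in 1530×1224: fills the width, so the film is 1530.00 × 637.50.
The 5:4 canvas is height-limited in 3788×2841, giving 3551.25 × 2841.00; scale factor 2.3211.
So the film's height is 637.50 × 2.3211 ≈ 1479.69.

1480 px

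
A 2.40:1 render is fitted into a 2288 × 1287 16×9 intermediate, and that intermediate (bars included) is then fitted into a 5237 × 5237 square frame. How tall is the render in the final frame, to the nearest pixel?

2182 px

Inside the 2288×1287 canvas the render is width-limited at 2288.00 × 953.33.
16×9 in 5237×5237: fills the width, so the intermediate becomes 5237.00 × 2945.81 — a scale of ×2.2889.
Applying the same ×2.2889: 953.33 → 2182.08.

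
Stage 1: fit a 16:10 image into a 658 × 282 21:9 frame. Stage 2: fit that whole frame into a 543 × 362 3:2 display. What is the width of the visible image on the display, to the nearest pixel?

372 px

16:10 in 658×282: fills the height, so the image is 451.20 × 282.00.
21:9 in 543×362: fills the width, so the intermediate becomes 543.00 × 232.71 — a scale of ×0.8252.
Applying the same ×0.8252: 451.20 → 372.34.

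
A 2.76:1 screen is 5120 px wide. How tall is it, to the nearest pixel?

1855 px

At 2.76:1, 5120 / 2.760 ≈ 1855.07.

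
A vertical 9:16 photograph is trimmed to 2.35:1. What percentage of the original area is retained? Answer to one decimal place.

23.9%

Going from vertical 9:16 to 2.35:1 means cutting height while keeping width.
(0.562)/(2.350) ≈ 0.239 of the area survives.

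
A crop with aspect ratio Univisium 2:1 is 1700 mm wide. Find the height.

1700 × 1/2 = 850.

850 mm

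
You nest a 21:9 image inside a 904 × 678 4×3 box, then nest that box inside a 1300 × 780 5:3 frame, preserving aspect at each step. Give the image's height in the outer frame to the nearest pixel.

Inside the 904×678 canvas the image is width-limited at 904.00 × 387.43.
The 4×3 canvas is height-limited in 1300×780, giving 1040.00 × 780.00; scale factor 1.1504.
So the image's height is 387.43 × 1.1504 ≈ 445.71.

446 px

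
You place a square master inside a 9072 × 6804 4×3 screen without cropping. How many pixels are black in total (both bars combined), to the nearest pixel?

15431472 pixels

Since 1.000 < 1.333, the master is height-limited.
Content width = 6804 × 1/1 ≈ 6804.0000 px.
Black = 9072 − 6804.0000 = 2268.0000 px.
Bar area = 2268.0000 × 6804 ≈ 15431472 px.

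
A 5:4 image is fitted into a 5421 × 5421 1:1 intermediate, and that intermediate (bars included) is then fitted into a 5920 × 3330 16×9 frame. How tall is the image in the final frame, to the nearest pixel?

2664 px

5:4 in 5421×5421: fills the width, so the image is 5421.00 × 4336.80.
1:1 in 5920×3330: fills the height, so the intermediate becomes 3330.00 × 3330.00 — a scale of ×0.6143.
The image scales with it: height 4336.80 × 0.6143 ≈ 2664.00.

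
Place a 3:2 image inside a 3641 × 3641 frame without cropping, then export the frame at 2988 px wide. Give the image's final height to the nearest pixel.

At 3641×3641 the image is width-limited, so height = 3641 × 2/3 ≈ 2427.33 px.
Resizing to 2988 px wide multiplies everything by 0.8207: 2427.33 → 1992.00 px.

1992 px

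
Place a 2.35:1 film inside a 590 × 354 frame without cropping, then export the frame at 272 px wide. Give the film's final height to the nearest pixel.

Fitted into 590×354, the film spans the width; its height is 590 / 2.350 ≈ 251.06 px.
The frame scales by 272/590 = 0.4610; 251.06 × 0.4610 ≈ 115.74 px.

116 px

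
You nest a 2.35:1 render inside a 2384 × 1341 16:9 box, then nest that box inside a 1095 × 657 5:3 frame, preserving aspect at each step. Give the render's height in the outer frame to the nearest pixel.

Inside the 2384×1341 canvas the render is width-limited at 2384.00 × 1014.47.
Second fit — the 16:9 canvas into 1095×657 spans the width: 1095.00 × 615.94 (×0.4593 from 2384×1341).
So the render's height is 1014.47 × 0.4593 ≈ 465.96.

466 px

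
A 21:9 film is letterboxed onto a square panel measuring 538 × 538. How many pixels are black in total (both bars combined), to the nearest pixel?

165397 pixels

Since 2.333 > 1.000, the film is width-limited.
The film is 538 × 9/21 ≈ 230.5714 px tall.
538 − 230.5714 = 307.4286 px of bars.
Across the 538-px span: 307.4286 × 538 ≈ 165397 px.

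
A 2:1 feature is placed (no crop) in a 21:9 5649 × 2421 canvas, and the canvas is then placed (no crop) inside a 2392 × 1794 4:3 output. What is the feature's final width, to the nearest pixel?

First fit — 2:1 into 5649×2421 spans the height: 4842.00 × 2421.00.
21:9 in 2392×1794: fills the width, so the intermediate becomes 2392.00 × 1025.14 — a scale of ×0.4234.
Applying the same ×0.4234: 4842.00 → 2050.29.

2050 px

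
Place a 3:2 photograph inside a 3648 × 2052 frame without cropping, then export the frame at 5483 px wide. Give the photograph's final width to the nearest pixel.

Fitted into 3648×2052, the photograph spans the height; its width is 2052 × 3/2 ≈ 3078.00 px.
The frame scales by 5483/3648 = 1.5030; 3078.00 × 1.5030 ≈ 4626.28 px.

4626 px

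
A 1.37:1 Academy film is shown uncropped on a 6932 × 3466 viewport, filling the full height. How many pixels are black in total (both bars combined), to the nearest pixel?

7568288 pixels

The film is 3466 × 1.370 ≈ 4748.4200 px wide.
6932 − 4748.4200 = 2183.5800 px of bars.
Bar area = 2183.5800 × 3466 ≈ 7568288 px.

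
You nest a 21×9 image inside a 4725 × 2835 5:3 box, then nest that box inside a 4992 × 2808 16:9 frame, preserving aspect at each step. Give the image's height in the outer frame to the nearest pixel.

Inside the 4725×2835 canvas the image is width-limited at 4725.00 × 2025.00.
The 5:3 canvas is height-limited in 4992×2808, giving 4680.00 × 2808.00; scale factor 0.9905.
So the image's height is 2025.00 × 0.9905 ≈ 2005.71.

2006 px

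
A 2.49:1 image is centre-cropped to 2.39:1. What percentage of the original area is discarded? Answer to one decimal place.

4.0%

The height stays; only width is cut (since 2.39:1 is narrower than 2.49:1).
(2.390)/(2.490) ≈ 0.960 of the area survives, leaving 4.02% discarded.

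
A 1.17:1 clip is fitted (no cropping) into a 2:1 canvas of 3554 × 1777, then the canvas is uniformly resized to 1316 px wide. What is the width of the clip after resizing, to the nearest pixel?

Fitted into 3554×1777, the clip spans the height; its width is 1777 × 1.170 ≈ 2079.09 px.
Resizing to 1316 px wide multiplies everything by 0.3703: 2079.09 → 769.86 px.

770 px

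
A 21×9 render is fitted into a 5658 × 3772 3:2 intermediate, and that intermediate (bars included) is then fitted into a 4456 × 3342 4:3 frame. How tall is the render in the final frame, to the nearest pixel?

1910 px

21×9 in 5658×3772: fills the width, so the render is 5658.00 × 2424.86.
Second fit — the 3:2 canvas into 4456×3342 spans the width: 4456.00 × 2970.67 (×0.7876 from 5658×3772).
Applying the same ×0.7876: 2424.86 → 1909.71.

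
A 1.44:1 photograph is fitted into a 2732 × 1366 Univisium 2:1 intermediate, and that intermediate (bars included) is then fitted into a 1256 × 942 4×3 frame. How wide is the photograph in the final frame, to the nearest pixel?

1.44:1 in 2732×1366: fills the height, so the photograph is 1967.04 × 1366.00.
The Univisium 2:1 canvas is width-limited in 1256×942, giving 1256.00 × 628.00; scale factor 0.4597.
The photograph scales with it: width 1967.04 × 0.4597 ≈ 904.32.

904 px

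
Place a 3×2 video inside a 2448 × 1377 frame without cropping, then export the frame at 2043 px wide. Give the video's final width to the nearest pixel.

At 2448×1377 the video is height-limited, so width = 1377 × 3/2 ≈ 2065.50 px.
Resizing to 2043 px wide multiplies everything by 0.8346: 2065.50 → 1723.78 px.

1724 px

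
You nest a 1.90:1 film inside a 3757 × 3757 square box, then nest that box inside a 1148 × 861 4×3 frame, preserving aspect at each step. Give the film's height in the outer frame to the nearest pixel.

Inside the 3757×3757 canvas the film is width-limited at 3757.00 × 1977.37.
The square canvas is height-limited in 1148×861, giving 861.00 × 861.00; scale factor 0.2292.
So the film's height is 1977.37 × 0.2292 ≈ 453.16.

453 px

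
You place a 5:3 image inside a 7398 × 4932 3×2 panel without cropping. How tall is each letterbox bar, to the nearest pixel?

5:3 (1.667) > 3×2 (1.500), so the image fills the width.
That makes the image 4438.80 px tall (7398 × 3/5).
Leftover height: 4932 − 4438.80 = 493.20 px → 246.60 each side.

247 px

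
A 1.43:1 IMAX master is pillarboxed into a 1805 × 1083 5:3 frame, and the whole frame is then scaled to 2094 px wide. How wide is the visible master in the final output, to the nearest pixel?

1797 px

At 1805×1083 the master is height-limited, so width = 1083 × 1.430 ≈ 1548.69 px.
The frame scales by 2094/1805 = 1.1601; 1548.69 × 1.1601 ≈ 1796.65 px.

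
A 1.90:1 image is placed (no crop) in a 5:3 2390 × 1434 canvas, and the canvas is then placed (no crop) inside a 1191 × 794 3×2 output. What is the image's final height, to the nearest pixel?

627 px

Inside the 2390×1434 canvas the image is width-limited at 2390.00 × 1257.89.
Second fit — the 5:3 canvas into 1191×794 spans the width: 1191.00 × 714.60 (×0.4983 from 2390×1434).
The image scales with it: height 1257.89 × 0.4983 ≈ 626.84.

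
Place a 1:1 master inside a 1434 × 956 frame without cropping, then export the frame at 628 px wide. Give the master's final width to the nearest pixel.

419 px

In the 1434×956 frame the master fills the height: width = 956 × 1/1 ≈ 956.00 px.
Resizing to 628 px wide multiplies everything by 0.4379: 956.00 → 418.67 px.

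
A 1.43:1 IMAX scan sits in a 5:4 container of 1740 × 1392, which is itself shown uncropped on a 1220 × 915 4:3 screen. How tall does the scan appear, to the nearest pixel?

800 px

Inside the 1740×1392 canvas the scan is width-limited at 1740.00 × 1216.78.
The 5:4 canvas is height-limited in 1220×915, giving 1143.75 × 915.00; scale factor 0.6573.
So the scan's height is 1216.78 × 0.6573 ≈ 799.83.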